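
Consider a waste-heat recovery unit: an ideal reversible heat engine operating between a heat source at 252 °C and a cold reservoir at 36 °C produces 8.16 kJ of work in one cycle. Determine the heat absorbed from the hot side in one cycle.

T_H = 252 °C → 252 + 273.15 = 525.15 K.
T_C = 36 °C → 36 + 273.15 = 309.15 K.
Carnot efficiency: η = 1 − T_C/T_H = 1 − 309.15/525.15 = 0.4113.
Q_H = W/η = 8.16/0.4113 = 19.8 kJ.

Q_H ≈ 19.8 kJ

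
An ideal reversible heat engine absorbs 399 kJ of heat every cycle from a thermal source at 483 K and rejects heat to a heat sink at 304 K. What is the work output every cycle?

W ≈ 148 kJ

The Carnot efficiency is η = 1 − T_C/T_H = 1 − 304.00/483.00 = 0.3706.
W = η·Q_H = 0.3706 × 399 = 148 kJ.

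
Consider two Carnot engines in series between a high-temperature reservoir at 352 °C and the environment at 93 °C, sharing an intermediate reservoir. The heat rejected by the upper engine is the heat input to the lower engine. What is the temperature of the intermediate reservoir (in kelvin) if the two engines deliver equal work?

T_m ≈ 495.6 K

T_H = 352 °C → 352 + 273.15 = 625.15 K.
T_C = 93 °C → 93 + 273.15 = 366.15 K.
For reversible stages Q_m = Q_H·(T_m/T_H). Setting W₁ = Q_H(1 − T_m/T_H) equal to W₂ = Q_m(1 − T_C/T_m) = Q_H·(T_m − T_C)/T_H gives T_H − T_m = T_m − T_C, so T_m = (T_H + T_C)/2 = (625.15 + 366.15)/2 = 495.6 K.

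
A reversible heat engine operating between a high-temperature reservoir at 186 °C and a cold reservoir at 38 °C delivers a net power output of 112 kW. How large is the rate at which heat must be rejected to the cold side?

Q̇_C ≈ 235.5 kW

T_H = 186 °C → 186 + 273.15 = 459.15 K.
T_C = 38 °C → 38 + 273.15 = 311.15 K.
The Carnot efficiency is η = 1 − T_C/T_H = 1 − 311.15/459.15 = 0.3223.
Since Q_C/Q_H = T_C/T_H and Q_H = W/η, Q_C = W·T_C/(T_H − T_C) = 112 × 311.15/148.00 = 235.5 kW.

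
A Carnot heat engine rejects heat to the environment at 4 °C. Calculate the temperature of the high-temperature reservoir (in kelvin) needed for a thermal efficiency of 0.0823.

T_C = 4 °C → 4 + 273.15 = 277.15 K.
From η = 1 − T_C/T_H, solving for T_H gives T_H = T_C/(1 − η) = 277.15/(1 − 0.0823) = 302 K.

T_H ≈ 302 K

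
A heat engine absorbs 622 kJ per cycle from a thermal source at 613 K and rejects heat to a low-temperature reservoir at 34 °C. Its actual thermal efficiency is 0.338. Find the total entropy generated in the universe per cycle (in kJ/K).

ΔS_univ ≈ 0.326 kJ/K

T_C = 34 °C → 34 + 273.15 = 307.15 K.
W = η·Q_H = 0.338 × 622 = 210.2 kJ, so Q_C = Q_H − W = 411.8 kJ.
Reservoir entropy changes: ΔS_H = −Q_H/T_H = −622/613.00 = -1.015 kJ/K and ΔS_C = +Q_C/T_C = 411.8/307.15 = 1.341 kJ/K.
ΔS_univ = −Q_H/T_H + Q_C/T_C = 0.326 kJ/K (> 0, since η = 0.338 < η_Carnot = 0.499).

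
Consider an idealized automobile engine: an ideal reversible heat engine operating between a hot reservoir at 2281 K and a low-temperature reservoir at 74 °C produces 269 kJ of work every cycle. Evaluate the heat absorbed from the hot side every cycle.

Q_H ≈ 317 kJ

T_C = 74 °C → 74 + 273.15 = 347.15 K.
Carnot efficiency: η = 1 − T_C/T_H = 1 − 347.15/2281.00 = 0.8478.
Q_H = W/η = 269/0.8478 = 317 kJ.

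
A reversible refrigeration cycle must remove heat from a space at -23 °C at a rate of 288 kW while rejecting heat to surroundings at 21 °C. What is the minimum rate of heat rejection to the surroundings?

T_H = 21 °C → 21 + 273.15 = 294.15 K.
T_C = -23 °C → -23 + 273.15 = 250.15 K.
For a reversible cycle Q_H/Q_C = T_H/T_C, so Q_H = Q_C·T_H/T_C = 288 × 294.15/250.15 = 338.7 kW.

Q̇_H ≈ 338.7 kW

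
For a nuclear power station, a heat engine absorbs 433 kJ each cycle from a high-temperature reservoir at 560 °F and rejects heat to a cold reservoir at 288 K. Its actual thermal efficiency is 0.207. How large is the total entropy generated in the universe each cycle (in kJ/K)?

T_H = 560 °F → (560 − 32) × 5/9 = 293.33 °C = 566.48 K.
W = η·Q_H = 0.207 × 433 = 89.63 kJ, so Q_C = Q_H − W = 343.4 kJ.
The hot reservoir loses entropy Q_H/T_H = 433/566.48 = 0.7644 kJ/K; the cold reservoir gains Q_C/T_C = 343.4/288.00 = 1.192 kJ/K.
ΔS_univ = −Q_H/T_H + Q_C/T_C = 0.4279 kJ/K (> 0, since η = 0.207 < η_Carnot = 0.492).

ΔS_univ ≈ 0.4279 kJ/K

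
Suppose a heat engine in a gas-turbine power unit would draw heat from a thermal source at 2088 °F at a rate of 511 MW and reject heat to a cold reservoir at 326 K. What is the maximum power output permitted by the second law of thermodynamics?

T_H = 2088 °F → (2088 − 32) × 5/9 = 1142.22 °C = 1415.37 K.
No engine can exceed the Carnot limit: η_max = 1 − T_C/T_H = 1 − 326.00/1415.37 = 0.7697.
W_max = η_max · Q_H = 0.7697 × 511 = 393 MW.

Ẇ_max ≈ 393 MW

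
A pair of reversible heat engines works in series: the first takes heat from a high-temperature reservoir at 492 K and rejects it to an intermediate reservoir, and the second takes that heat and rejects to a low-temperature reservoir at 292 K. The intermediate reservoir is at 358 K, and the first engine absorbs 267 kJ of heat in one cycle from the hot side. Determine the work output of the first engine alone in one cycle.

First-stage efficiency η₁ = 1 − T_m/T_H = 1 − 358.00/492.00 = 0.2724.
W₁ = η₁·Q_H = 0.2724 × 267 = 72.7 kJ.

W₁ ≈ 72.7 kJ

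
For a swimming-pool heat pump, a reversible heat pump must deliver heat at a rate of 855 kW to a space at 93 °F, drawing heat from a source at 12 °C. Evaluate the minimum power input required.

T_H = 93 °F → (93 − 32) × 5/9 = 33.89 °C = 307.04 K.
T_C = 12 °C → 12 + 273.15 = 285.15 K.
The Carnot heat-pump COP is COP_HP = T_H/(T_H − T_C) = 307.04/21.89 = 14.0272.
W = Q_H/COP_HP = 855/14.0272 = 61.0 kW.

Ẇ_in ≈ 61.0 kW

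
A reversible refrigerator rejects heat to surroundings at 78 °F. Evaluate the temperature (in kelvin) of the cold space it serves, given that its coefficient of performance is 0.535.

T_H = 78 °F → (78 − 32) × 5/9 = 25.56 °C = 298.71 K.
COP_R = T_C/(T_H − T_C) ⇒ T_C = T_H·COP_R/(1 + COP_R) = 298.71 × 0.535/(1 + 0.535) = 104.1 K.

T_C ≈ 104.1 K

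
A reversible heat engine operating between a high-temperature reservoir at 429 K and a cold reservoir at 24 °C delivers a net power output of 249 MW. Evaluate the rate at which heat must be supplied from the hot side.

Q̇_H ≈ 810.2 MW

T_C = 24 °C → 24 + 273.15 = 297.15 K.
Since the cycle is reversible, η = 1 − T_C/T_H = 1 − 297.15/429.00 = 0.3073.
Q_H = W/η = 249/0.3073 = 810.2 MW.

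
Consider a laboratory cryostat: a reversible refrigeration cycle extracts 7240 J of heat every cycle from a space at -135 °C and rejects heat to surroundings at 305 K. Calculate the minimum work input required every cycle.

W_in ≈ 8744 J

T_C = -135 °C → -135 + 273.15 = 138.15 K.
For a reversible refrigerator, COP_R = T_C/(T_H − T_C) = 138.15/166.85 = 0.8280.
W = Q_C/COP_R = 7240/0.8280 = 8744 J.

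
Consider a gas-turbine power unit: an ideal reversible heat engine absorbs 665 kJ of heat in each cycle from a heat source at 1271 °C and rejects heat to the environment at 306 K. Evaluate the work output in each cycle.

T_H = 1271 °C → 1271 + 273.15 = 1544.15 K.
For a reversible engine, η = 1 − T_C/T_H = 1 − 306.00/1544.15 = 0.8018.
W = η·Q_H = 0.8018 × 665 = 533 kJ.

W ≈ 533 kJ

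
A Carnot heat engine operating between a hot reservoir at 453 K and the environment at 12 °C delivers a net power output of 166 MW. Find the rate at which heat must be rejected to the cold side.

T_C = 12 °C → 12 + 273.15 = 285.15 K.
The Carnot efficiency is η = 1 − T_C/T_H = 1 − 285.15/453.00 = 0.3705.
Since Q_C/Q_H = T_C/T_H and Q_H = W/η, Q_C = W·T_C/(T_H − T_C) = 166 × 285.15/167.85 = 282 MW.

Q̇_C ≈ 282 MW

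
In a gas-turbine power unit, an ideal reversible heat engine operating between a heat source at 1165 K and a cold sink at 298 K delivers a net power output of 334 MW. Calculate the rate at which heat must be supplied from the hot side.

Q̇_H ≈ 449 MW

For a reversible engine, η = 1 − T_C/T_H = 1 − 298.00/1165.00 = 0.7442.
Q_H = W/η = 334/0.7442 = 449 MW.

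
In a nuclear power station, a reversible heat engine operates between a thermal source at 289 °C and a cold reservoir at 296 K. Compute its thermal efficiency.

T_H = 289 °C → 289 + 273.15 = 562.15 K.
Since the cycle is reversible, η = 1 − T_C/T_H = 1 − 296.00/562.15 = 0.473.

η ≈ 0.473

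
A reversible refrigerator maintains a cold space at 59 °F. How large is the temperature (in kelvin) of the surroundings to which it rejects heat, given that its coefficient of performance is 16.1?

T_C = 59 °F → (59 − 32) × 5/9 = 15.00 °C = 288.15 K.
COP_R = T_C/(T_H − T_C) ⇒ T_H = T_C·(1 + 1/COP_R) = 288.15 × (1 + 1/16.1) = 306 K.

T_H ≈ 306 K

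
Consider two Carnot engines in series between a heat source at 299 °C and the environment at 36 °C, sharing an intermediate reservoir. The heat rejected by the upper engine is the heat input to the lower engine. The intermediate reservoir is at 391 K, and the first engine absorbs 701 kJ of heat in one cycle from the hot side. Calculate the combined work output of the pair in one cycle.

W_total ≈ 322 kJ

T_H = 299 °C → 299 + 273.15 = 572.15 K.
T_C = 36 °C → 36 + 273.15 = 309.15 K.
Two reversible stages in series are equivalent to a single Carnot engine between T_H and T_C, so η_total = 1 − T_C/T_H = 1 − 309.15/572.15 = 0.4597.
W_total = η_total · Q_H = 0.4597 × 701 = 322 kJ.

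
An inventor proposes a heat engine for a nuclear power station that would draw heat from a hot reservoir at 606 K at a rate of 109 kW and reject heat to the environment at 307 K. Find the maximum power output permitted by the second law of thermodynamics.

Ẇ_max ≈ 53.8 kW

The upper bound on efficiency is η_max = 1 − T_C/T_H = 1 − 307.00/606.00 = 0.4934.
W_max = η_max · Q_H = 0.4934 × 109 = 53.8 kW.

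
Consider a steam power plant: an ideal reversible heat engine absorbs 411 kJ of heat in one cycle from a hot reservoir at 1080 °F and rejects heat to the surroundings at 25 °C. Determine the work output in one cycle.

W ≈ 267.7 kJ

T_H = 1080 °F → (1080 − 32) × 5/9 = 582.22 °C = 855.37 K.
T_C = 25 °C → 25 + 273.15 = 298.15 K.
Since the cycle is reversible, η = 1 − T_C/T_H = 1 − 298.15/855.37 = 0.6514.
W = η·Q_H = 0.6514 × 411 = 267.7 kJ.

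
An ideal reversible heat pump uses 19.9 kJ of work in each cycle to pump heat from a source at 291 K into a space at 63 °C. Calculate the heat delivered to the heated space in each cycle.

Q_H ≈ 148 kJ

T_H = 63 °C → 63 + 273.15 = 336.15 K.
The Carnot heat-pump COP is COP_HP = T_H/(T_H − T_C) = 336.15/45.15 = 7.4452.
Q_H = COP_HP · W = 7.4452 × 19.9 = 148 kJ.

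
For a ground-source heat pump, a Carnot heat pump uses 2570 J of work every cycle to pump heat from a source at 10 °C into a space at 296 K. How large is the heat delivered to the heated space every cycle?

T_C = 10 °C → 10 + 273.15 = 283.15 K.
The Carnot heat-pump COP is COP_HP = T_H/(T_H − T_C) = 296.00/12.85 = 23.0350.
Q_H = COP_HP · W = 23.0350 × 2570 = 59200 J.

Q_H ≈ 59200 J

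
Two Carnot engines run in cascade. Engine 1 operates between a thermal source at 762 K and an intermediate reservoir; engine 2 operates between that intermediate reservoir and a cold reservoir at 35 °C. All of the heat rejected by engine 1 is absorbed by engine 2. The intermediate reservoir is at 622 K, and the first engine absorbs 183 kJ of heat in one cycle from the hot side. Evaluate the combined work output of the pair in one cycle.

W_total ≈ 109 kJ

T_C = 35 °C → 35 + 273.15 = 308.15 K.
Two reversible stages in series are equivalent to a single Carnot engine between T_H and T_C, so η_total = 1 − T_C/T_H = 1 − 308.15/762.00 = 0.5956.
W_total = η_total · Q_H = 0.5956 × 183 = 109 kJ.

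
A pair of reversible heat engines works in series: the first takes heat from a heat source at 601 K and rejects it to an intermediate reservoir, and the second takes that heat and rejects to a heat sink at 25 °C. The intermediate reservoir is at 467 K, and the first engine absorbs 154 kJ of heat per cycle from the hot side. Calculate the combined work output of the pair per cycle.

W_total ≈ 77.60 kJ

T_C = 25 °C → 25 + 273.15 = 298.15 K.
Two reversible stages in series are equivalent to a single Carnot engine between T_H and T_C, so η_total = 1 − T_C/T_H = 1 − 298.15/601.00 = 0.5039.
W_total = η_total · Q_H = 0.5039 × 154 = 77.60 kJ.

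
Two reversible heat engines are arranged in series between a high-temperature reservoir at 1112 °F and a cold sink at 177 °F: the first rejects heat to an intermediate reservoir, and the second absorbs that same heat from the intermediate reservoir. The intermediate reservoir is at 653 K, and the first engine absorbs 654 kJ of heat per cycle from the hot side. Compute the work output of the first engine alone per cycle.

W₁ ≈ 164.9 kJ

T_H = 1112 °F → (1112 − 32) × 5/9 = 600.00 °C = 873.15 K.
T_C = 177 °F → (177 − 32) × 5/9 = 80.56 °C = 353.71 K.
First-stage efficiency η₁ = 1 − T_m/T_H = 1 − 653.00/873.15 = 0.2521.
W₁ = η₁·Q_H = 0.2521 × 654 = 164.9 kJ.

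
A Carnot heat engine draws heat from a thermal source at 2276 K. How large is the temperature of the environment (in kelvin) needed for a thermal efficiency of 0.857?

From η = 1 − T_C/T_H, T_C = T_H·(1 − η) = 2276.00 × (1 − 0.857) = 325 K.

T_C ≈ 325 K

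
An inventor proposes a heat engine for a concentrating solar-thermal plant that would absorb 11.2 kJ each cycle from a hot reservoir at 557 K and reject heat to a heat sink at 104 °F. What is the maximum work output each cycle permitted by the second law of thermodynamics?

T_C = 104 °F → (104 − 32) × 5/9 = 40.00 °C = 313.15 K.
No engine can exceed the Carnot limit: η_max = 1 − T_C/T_H = 1 − 313.15/557.00 = 0.4378.
W_max = η_max · Q_H = 0.4378 × 11.2 = 4.903 kJ.

W_max ≈ 4.903 kJ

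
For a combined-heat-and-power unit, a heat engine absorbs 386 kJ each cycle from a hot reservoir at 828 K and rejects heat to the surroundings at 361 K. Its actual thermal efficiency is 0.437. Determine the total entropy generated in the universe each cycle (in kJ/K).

W = η·Q_H = 0.437 × 386 = 168.7 kJ, so Q_C = Q_H − W = 217.3 kJ.
The hot reservoir loses entropy Q_H/T_H = 386/828.00 = 0.4662 kJ/K; the cold reservoir gains Q_C/T_C = 217.3/361.00 = 0.6020 kJ/K.
ΔS_univ = −Q_H/T_H + Q_C/T_C = 0.136 kJ/K (> 0, since η = 0.437 < η_Carnot = 0.564).

ΔS_univ ≈ 0.136 kJ/K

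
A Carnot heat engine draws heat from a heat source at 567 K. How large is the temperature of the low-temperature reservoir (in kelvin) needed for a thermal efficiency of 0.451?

T_C ≈ 311 K

From η = 1 − T_C/T_H, T_C = T_H·(1 − η) = 567.00 × (1 − 0.451) = 311 K.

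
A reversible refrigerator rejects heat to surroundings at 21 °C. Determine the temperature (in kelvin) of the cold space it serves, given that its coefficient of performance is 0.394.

T_H = 21 °C → 21 + 273.15 = 294.15 K.
COP_R = T_C/(T_H − T_C) ⇒ T_C = T_H·COP_R/(1 + COP_R) = 294.15 × 0.394/(1 + 0.394) = 83.1 K.

T_C ≈ 83.1 K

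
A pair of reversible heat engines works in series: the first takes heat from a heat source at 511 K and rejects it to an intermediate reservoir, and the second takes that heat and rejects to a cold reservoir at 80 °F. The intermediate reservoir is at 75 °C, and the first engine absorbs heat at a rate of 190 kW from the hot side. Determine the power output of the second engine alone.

Ẇ₂ ≈ 18.0 kW

T_C = 80 °F → (80 − 32) × 5/9 = 26.67 °C = 299.82 K.
T_m = 75 °C → 75 + 273.15 = 348.15 K.
Heat entering the second stage: Q_m = Q_H·(T_m/T_H) = 190 × 348.15/511.00 = 129 kW.
Second-stage efficiency η₂ = 1 − T_C/T_m = 1 − 299.82/348.15 = 0.1388, so W₂ = η₂·Q_m = 18.0 kW.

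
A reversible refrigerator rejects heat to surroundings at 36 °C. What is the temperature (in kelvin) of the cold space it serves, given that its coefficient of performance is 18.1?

T_C ≈ 293 K

T_H = 36 °C → 36 + 273.15 = 309.15 K.
COP_R = T_C/(T_H − T_C) ⇒ T_C = T_H·COP_R/(1 + COP_R) = 309.15 × 18.1/(1 + 18.1) = 293 K.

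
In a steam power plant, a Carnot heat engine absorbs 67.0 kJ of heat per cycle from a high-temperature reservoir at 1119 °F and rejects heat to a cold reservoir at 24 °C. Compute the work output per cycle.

T_H = 1119 °F → (1119 − 32) × 5/9 = 603.89 °C = 877.04 K.
T_C = 24 °C → 24 + 273.15 = 297.15 K.
Since the cycle is reversible, η = 1 − T_C/T_H = 1 − 297.15/877.04 = 0.6612.
W = η·Q_H = 0.6612 × 67.0 = 44.3 kJ.

W ≈ 44.3 kJ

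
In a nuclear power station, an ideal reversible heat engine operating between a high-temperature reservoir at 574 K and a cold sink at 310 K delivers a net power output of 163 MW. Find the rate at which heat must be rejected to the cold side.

Carnot efficiency: η = 1 − T_C/T_H = 1 − 310.00/574.00 = 0.4599.
Since Q_C/Q_H = T_C/T_H and Q_H = W/η, Q_C = W·T_C/(T_H − T_C) = 163 × 310.00/264.00 = 191 MW.

Q̇_C ≈ 191 MW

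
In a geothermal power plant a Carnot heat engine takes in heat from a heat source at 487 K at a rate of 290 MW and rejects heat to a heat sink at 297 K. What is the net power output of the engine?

Since the cycle is reversible, η = 1 − T_C/T_H = 1 − 297.00/487.00 = 0.3901.
W = η·Q_H = 0.3901 × 290 = 113 MW.

Ẇ ≈ 113 MW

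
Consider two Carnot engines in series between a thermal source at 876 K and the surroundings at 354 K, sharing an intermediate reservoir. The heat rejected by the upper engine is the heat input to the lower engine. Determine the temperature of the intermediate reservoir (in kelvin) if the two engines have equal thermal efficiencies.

T_m ≈ 557 K

Equal efficiencies require 1 − T_m/T_H = 1 − T_C/T_m, i.e. T_m/T_H = T_C/T_m, so T_m = √(T_H·T_C) = √(876.00 × 354.00) = 557 K.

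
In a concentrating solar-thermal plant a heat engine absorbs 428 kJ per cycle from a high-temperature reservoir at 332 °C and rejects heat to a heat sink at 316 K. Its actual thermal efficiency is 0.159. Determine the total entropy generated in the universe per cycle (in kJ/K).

T_H = 332 °C → 332 + 273.15 = 605.15 K.
W = η·Q_H = 0.159 × 428 = 68.05 kJ, so Q_C = Q_H − W = 359.9 kJ.
Reservoir entropy changes: ΔS_H = −Q_H/T_H = −428/605.15 = -0.7073 kJ/K and ΔS_C = +Q_C/T_C = 359.9/316.00 = 1.139 kJ/K.
ΔS_univ = −Q_H/T_H + Q_C/T_C = 0.4318 kJ/K (> 0, since η = 0.159 < η_Carnot = 0.478).

ΔS_univ ≈ 0.4318 kJ/K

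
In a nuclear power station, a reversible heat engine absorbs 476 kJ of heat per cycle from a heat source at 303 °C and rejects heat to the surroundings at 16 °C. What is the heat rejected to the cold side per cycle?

T_H = 303 °C → 303 + 273.15 = 576.15 K.
T_C = 16 °C → 16 + 273.15 = 289.15 K.
Carnot efficiency: η = 1 − T_C/T_H = 1 − 289.15/576.15 = 0.4981.
For a reversible cycle Q_C/Q_H = T_C/T_H, so Q_C = 476 × 289.15/576.15 = 239 kJ.

Q_C ≈ 239 kJ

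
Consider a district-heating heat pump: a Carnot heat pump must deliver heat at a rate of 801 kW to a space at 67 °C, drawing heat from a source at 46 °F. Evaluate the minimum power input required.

Ẇ_in ≈ 139 kW

T_H = 67 °C → 67 + 273.15 = 340.15 K.
T_C = 46 °F → (46 − 32) × 5/9 = 7.78 °C = 280.93 K.
For a reversible heat pump, COP_HP = T_H/(T_H − T_C) = 340.15/59.22 = 5.7436.
W = Q_H/COP_HP = 801/5.7436 = 139 kW.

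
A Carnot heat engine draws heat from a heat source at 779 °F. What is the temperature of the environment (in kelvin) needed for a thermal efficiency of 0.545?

T_C ≈ 313.1 K

T_H = 779 °F → (779 − 32) × 5/9 = 415.00 °C = 688.15 K.
From η = 1 − T_C/T_H, T_C = T_H·(1 − η) = 688.15 × (1 − 0.545) = 313.1 K.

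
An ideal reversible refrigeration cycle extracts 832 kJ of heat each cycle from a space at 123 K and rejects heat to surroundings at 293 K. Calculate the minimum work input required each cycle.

For a reversible refrigerator, COP_R = T_C/(T_H − T_C) = 123.00/170.00 = 0.7235.
W = Q_C/COP_R = 832/0.7235 = 1150 kJ.

W_in ≈ 1150 kJ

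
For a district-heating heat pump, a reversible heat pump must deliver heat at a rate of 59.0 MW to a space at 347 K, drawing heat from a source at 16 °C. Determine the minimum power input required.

Ẇ_in ≈ 9.84 MW

T_C = 16 °C → 16 + 273.15 = 289.15 K.
Reversible heating COP: COP_HP = T_H/(T_H − T_C) = 347.00/57.85 = 5.9983.
W = Q_H/COP_HP = 59.0/5.9983 = 9.84 MW.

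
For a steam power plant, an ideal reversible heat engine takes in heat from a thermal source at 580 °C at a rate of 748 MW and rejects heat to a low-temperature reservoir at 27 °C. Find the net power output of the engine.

T_H = 580 °C → 580 + 273.15 = 853.15 K.
T_C = 27 °C → 27 + 273.15 = 300.15 K.
η_rev = 1 − T_C/T_H = 1 − 300.15/853.15 = 0.6482.
W = η·Q_H = 0.6482 × 748 = 484.8 MW.

Ẇ ≈ 484.8 MW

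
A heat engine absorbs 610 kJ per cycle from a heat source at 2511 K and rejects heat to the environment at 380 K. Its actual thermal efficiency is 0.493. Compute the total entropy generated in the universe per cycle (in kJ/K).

W = η·Q_H = 0.493 × 610 = 300.7 kJ, so Q_C = Q_H − W = 309.3 kJ.
Reservoir entropy changes: ΔS_H = −Q_H/T_H = −610/2511.00 = -0.2429 kJ/K and ΔS_C = +Q_C/T_C = 309.3/380.00 = 0.8139 kJ/K.
ΔS_univ = −Q_H/T_H + Q_C/T_C = 0.5709 kJ/K (> 0, since η = 0.493 < η_Carnot = 0.849).

ΔS_univ ≈ 0.5709 kJ/K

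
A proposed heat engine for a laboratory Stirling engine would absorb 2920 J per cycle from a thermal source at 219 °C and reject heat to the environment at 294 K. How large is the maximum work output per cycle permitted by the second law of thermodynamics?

W_max ≈ 1180 J

T_H = 219 °C → 219 + 273.15 = 492.15 K.
The upper bound on efficiency is η_max = 1 − T_C/T_H = 1 − 294.00/492.15 = 0.4026.
W_max = η_max · Q_H = 0.4026 × 2920 = 1180 J.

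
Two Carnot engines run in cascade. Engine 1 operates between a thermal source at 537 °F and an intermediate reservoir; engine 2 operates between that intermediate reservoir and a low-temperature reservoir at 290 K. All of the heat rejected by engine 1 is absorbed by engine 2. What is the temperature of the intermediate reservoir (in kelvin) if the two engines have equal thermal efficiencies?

T_H = 537 °F → (537 − 32) × 5/9 = 280.56 °C = 553.71 K.
Equal efficiencies require 1 − T_m/T_H = 1 − T_C/T_m, i.e. T_m/T_H = T_C/T_m, so T_m = √(T_H·T_C) = √(553.71 × 290.00) = 400.7 K.

T_m ≈ 400.7 K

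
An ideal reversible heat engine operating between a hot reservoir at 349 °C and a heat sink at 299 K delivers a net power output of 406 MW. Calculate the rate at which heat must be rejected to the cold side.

T_H = 349 °C → 349 + 273.15 = 622.15 K.
Since the cycle is reversible, η = 1 − T_C/T_H = 1 − 299.00/622.15 = 0.5194.
Since Q_C/Q_H = T_C/T_H and Q_H = W/η, Q_C = W·T_C/(T_H − T_C) = 406 × 299.00/323.15 = 375.7 MW.

Q̇_C ≈ 375.7 MW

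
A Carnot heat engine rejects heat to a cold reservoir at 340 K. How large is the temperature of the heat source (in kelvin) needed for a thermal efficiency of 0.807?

T_H ≈ 1760 K

From η = 1 − T_C/T_H, solving for T_H gives T_H = T_C/(1 − η) = 340.00/(1 − 0.807) = 1760 K.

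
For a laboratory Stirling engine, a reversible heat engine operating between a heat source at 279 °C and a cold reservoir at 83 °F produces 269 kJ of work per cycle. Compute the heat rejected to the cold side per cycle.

Q_C ≈ 324 kJ

T_H = 279 °C → 279 + 273.15 = 552.15 K.
T_C = 83 °F → (83 − 32) × 5/9 = 28.33 °C = 301.48 K.
For a reversible engine, η = 1 − T_C/T_H = 1 − 301.48/552.15 = 0.4540.
Since Q_C/Q_H = T_C/T_H and Q_H = W/η, Q_C = W·T_C/(T_H − T_C) = 269 × 301.48/250.67 = 324 kJ.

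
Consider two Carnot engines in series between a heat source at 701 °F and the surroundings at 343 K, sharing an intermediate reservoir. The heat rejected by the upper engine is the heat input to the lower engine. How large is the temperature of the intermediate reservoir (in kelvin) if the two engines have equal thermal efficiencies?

T_m ≈ 470.3 K

T_H = 701 °F → (701 − 32) × 5/9 = 371.67 °C = 644.82 K.
Equal efficiencies require 1 − T_m/T_H = 1 − T_C/T_m, i.e. T_m/T_H = T_C/T_m, so T_m = √(T_H·T_C) = √(644.82 × 343.00) = 470.3 K.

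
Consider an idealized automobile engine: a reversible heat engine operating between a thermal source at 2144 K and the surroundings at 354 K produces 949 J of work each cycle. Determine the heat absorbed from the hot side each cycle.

Since the cycle is reversible, η = 1 − T_C/T_H = 1 − 354.00/2144.00 = 0.8349.
Q_H = W/η = 949/0.8349 = 1140 J.

Q_H ≈ 1140 J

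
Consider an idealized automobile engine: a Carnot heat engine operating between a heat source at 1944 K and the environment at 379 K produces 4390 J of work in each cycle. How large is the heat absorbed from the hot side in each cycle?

The Carnot efficiency is η = 1 − T_C/T_H = 1 − 379.00/1944.00 = 0.8050.
Q_H = W/η = 4390/0.8050 = 5450 J.

Q_H ≈ 5450 J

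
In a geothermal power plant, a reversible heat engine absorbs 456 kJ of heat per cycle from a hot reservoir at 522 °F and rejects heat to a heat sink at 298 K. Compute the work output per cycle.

W ≈ 207 kJ

T_H = 522 °F → (522 − 32) × 5/9 = 272.22 °C = 545.37 K.
η_rev = 1 − T_C/T_H = 1 − 298.00/545.37 = 0.4536.
W = η·Q_H = 0.4536 × 456 = 207 kJ.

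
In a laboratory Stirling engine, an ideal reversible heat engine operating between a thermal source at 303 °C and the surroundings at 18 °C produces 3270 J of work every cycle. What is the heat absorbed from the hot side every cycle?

Q_H ≈ 6610 J

T_H = 303 °C → 303 + 273.15 = 576.15 K.
T_C = 18 °C → 18 + 273.15 = 291.15 K.
The Carnot efficiency is η = 1 − T_C/T_H = 1 − 291.15/576.15 = 0.4947.
Q_H = W/η = 3270/0.4947 = 6610 J.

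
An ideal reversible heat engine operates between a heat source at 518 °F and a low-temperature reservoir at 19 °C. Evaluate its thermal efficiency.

η ≈ 0.462

T_H = 518 °F → (518 − 32) × 5/9 = 270.00 °C = 543.15 K.
T_C = 19 °C → 19 + 273.15 = 292.15 K.
Since the cycle is reversible, η = 1 − T_C/T_H = 1 − 292.15/543.15 = 0.462.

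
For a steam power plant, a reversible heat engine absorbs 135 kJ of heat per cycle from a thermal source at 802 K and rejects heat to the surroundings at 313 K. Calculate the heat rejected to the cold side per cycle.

Q_C ≈ 52.7 kJ

For a reversible engine, η = 1 − T_C/T_H = 1 − 313.00/802.00 = 0.6097.
For a reversible cycle Q_C/Q_H = T_C/T_H, so Q_C = 135 × 313.00/802.00 = 52.7 kJ.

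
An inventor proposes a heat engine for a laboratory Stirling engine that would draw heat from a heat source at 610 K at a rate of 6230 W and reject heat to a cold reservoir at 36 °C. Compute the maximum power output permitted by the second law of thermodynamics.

T_C = 36 °C → 36 + 273.15 = 309.15 K.
No engine can exceed the Carnot limit: η_max = 1 − T_C/T_H = 1 − 309.15/610.00 = 0.4932.
W_max = η_max · Q_H = 0.4932 × 6230 = 3073 W.

Ẇ_max ≈ 3073 W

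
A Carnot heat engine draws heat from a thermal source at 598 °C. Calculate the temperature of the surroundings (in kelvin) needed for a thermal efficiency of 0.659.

T_C ≈ 297.1 K

T_H = 598 °C → 598 + 273.15 = 871.15 K.
From η = 1 − T_C/T_H, T_C = T_H·(1 − η) = 871.15 × (1 − 0.659) = 297.1 K.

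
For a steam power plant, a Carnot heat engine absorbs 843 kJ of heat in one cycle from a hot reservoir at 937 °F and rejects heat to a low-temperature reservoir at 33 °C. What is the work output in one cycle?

W ≈ 510 kJ

T_H = 937 °F → (937 − 32) × 5/9 = 502.78 °C = 775.93 K.
T_C = 33 °C → 33 + 273.15 = 306.15 K.
Since the cycle is reversible, η = 1 − T_C/T_H = 1 − 306.15/775.93 = 0.6054.
W = η·Q_H = 0.6054 × 843 = 510 kJ.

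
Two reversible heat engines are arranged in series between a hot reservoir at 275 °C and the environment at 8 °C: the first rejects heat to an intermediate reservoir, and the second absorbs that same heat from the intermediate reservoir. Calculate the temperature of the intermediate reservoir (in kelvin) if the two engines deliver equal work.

T_m ≈ 414.6 K

T_H = 275 °C → 275 + 273.15 = 548.15 K.
T_C = 8 °C → 8 + 273.15 = 281.15 K.
For reversible stages Q_m = Q_H·(T_m/T_H). Setting W₁ = Q_H(1 − T_m/T_H) equal to W₂ = Q_m(1 − T_C/T_m) = Q_H·(T_m − T_C)/T_H gives T_H − T_m = T_m − T_C, so T_m = (T_H + T_C)/2 = (548.15 + 281.15)/2 = 414.6 K.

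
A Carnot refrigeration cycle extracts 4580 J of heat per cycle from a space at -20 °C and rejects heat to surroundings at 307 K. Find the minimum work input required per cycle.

T_C = -20 °C → -20 + 273.15 = 253.15 K.
COP_R = T_C/(T_H − T_C) = 253.15/53.85 = 4.7010.
W = Q_C/COP_R = 4580/4.7010 = 974.3 J.

W_in ≈ 974.3 J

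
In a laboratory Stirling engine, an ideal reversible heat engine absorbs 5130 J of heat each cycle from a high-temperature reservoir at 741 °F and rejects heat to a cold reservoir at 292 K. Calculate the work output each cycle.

W ≈ 2880 J

T_H = 741 °F → (741 − 32) × 5/9 = 393.89 °C = 667.04 K.
Since the cycle is reversible, η = 1 − T_C/T_H = 1 − 292.00/667.04 = 0.5622.
W = η·Q_H = 0.5622 × 5130 = 2880 J.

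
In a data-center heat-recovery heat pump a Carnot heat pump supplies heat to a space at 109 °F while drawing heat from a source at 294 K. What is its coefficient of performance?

COP_HP ≈ 14.4

T_H = 109 °F → (109 − 32) × 5/9 = 42.78 °C = 315.93 K.
COP_HP = T_H/(T_H − T_C) = 315.93/(315.93 − 294.00) = 14.4.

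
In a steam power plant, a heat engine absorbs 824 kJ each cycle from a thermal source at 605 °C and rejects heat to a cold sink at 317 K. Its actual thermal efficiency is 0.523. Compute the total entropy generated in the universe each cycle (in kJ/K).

ΔS_univ ≈ 0.302 kJ/K

T_H = 605 °C → 605 + 273.15 = 878.15 K.
W = η·Q_H = 0.523 × 824 = 431.0 kJ, so Q_C = Q_H − W = 393.0 kJ.
Entropy balance on the reservoirs: −Q_H/T_H = -0.9383 kJ/K, +Q_C/T_C = 1.240 kJ/K.
ΔS_univ = −Q_H/T_H + Q_C/T_C = 0.302 kJ/K (> 0, since η = 0.523 < η_Carnot = 0.639).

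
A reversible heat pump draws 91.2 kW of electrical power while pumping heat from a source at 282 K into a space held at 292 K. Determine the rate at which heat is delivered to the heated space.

Q̇_H ≈ 2660 kW

For a reversible heat pump, COP_HP = T_H/(T_H − T_C) = 292.00/10.00 = 29.2000.
Q_H = COP_HP · W = 29.2000 × 91.2 = 2660 kW.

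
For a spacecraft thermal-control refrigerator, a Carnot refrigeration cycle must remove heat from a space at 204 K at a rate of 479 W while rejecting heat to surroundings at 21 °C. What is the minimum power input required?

Ẇ_in ≈ 211.7 W

T_H = 21 °C → 21 + 273.15 = 294.15 K.
The reversible coefficient of performance is COP_R = T_C/(T_H − T_C) = 204.00/90.15 = 2.2629.
W = Q_C/COP_R = 479/2.2629 = 211.7 W.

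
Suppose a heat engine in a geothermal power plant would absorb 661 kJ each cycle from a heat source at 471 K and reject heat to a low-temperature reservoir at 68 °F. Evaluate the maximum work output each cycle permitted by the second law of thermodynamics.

W_max ≈ 250 kJ

T_C = 68 °F → (68 − 32) × 5/9 = 20.00 °C = 293.15 K.
No engine can exceed the Carnot limit: η_max = 1 − T_C/T_H = 1 − 293.15/471.00 = 0.3776.
W_max = η_max · Q_H = 0.3776 × 661 = 250 kJ.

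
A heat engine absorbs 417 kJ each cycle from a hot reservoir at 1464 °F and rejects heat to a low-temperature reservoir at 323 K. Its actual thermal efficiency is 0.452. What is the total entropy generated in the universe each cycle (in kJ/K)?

ΔS_univ ≈ 0.317 kJ/K

T_H = 1464 °F → (1464 − 32) × 5/9 = 795.56 °C = 1068.71 K.
W = η·Q_H = 0.452 × 417 = 188.5 kJ, so Q_C = Q_H − W = 228.5 kJ.
Entropy balance on the reservoirs: −Q_H/T_H = -0.3902 kJ/K, +Q_C/T_C = 0.7075 kJ/K.
ΔS_univ = −Q_H/T_H + Q_C/T_C = 0.317 kJ/K (> 0, since η = 0.452 < η_Carnot = 0.698).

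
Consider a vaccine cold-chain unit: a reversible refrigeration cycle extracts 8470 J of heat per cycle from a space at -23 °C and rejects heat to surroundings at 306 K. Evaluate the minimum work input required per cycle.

T_C = -23 °C → -23 + 273.15 = 250.15 K.
COP_R = T_C/(T_H − T_C) = 250.15/55.85 = 4.4790.
W = Q_C/COP_R = 8470/4.4790 = 1890 J.

W_in ≈ 1890 J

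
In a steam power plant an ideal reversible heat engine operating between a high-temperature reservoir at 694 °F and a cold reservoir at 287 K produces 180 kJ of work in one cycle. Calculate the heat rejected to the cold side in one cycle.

Q_C ≈ 146 kJ

T_H = 694 °F → (694 − 32) × 5/9 = 367.78 °C = 640.93 K.
Carnot efficiency: η = 1 − T_C/T_H = 1 − 287.00/640.93 = 0.5522.
Since Q_C/Q_H = T_C/T_H and Q_H = W/η, Q_C = W·T_C/(T_H − T_C) = 180 × 287.00/353.93 = 146 kJ.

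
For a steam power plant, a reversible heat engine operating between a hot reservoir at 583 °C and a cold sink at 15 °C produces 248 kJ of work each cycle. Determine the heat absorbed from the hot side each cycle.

T_H = 583 °C → 583 + 273.15 = 856.15 K.
T_C = 15 °C → 15 + 273.15 = 288.15 K.
η_rev = 1 − T_C/T_H = 1 − 288.15/856.15 = 0.6634.
Q_H = W/η = 248/0.6634 = 373.8 kJ.

Q_H ≈ 373.8 kJ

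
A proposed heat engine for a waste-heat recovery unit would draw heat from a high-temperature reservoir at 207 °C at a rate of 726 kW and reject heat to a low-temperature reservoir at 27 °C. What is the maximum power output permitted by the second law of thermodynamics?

Ẇ_max ≈ 272.2 kW

T_H = 207 °C → 207 + 273.15 = 480.15 K.
T_C = 27 °C → 27 + 273.15 = 300.15 K.
No engine can exceed the Carnot limit: η_max = 1 − T_C/T_H = 1 − 300.15/480.15 = 0.3749.
W_max = η_max · Q_H = 0.3749 × 726 = 272.2 kW.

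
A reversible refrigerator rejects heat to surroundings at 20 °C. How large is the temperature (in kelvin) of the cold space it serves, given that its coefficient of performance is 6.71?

T_C ≈ 255 K

T_H = 20 °C → 20 + 273.15 = 293.15 K.
COP_R = T_C/(T_H − T_C) ⇒ T_C = T_H·COP_R/(1 + COP_R) = 293.15 × 6.71/(1 + 6.71) = 255 K.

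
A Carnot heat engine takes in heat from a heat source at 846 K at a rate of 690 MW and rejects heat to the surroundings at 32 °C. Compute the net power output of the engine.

Ẇ ≈ 441.1 MW

T_C = 32 °C → 32 + 273.15 = 305.15 K.
η_rev = 1 − T_C/T_H = 1 − 305.15/846.00 = 0.6393.
W = η·Q_H = 0.6393 × 690 = 441.1 MW.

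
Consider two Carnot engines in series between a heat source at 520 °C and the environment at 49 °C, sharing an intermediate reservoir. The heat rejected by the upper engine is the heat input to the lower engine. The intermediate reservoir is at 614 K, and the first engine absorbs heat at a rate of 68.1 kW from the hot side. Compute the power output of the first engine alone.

T_H = 520 °C → 520 + 273.15 = 793.15 K.
T_C = 49 °C → 49 + 273.15 = 322.15 K.
First-stage efficiency η₁ = 1 − T_m/T_H = 1 − 614.00/793.15 = 0.2259.
W₁ = η₁·Q_H = 0.2259 × 68.1 = 15.4 kW.

Ẇ₁ ≈ 15.4 kW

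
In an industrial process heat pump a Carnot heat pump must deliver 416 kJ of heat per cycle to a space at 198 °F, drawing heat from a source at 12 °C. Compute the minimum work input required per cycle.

W_in ≈ 91.3 kJ

T_H = 198 °F → (198 − 32) × 5/9 = 92.22 °C = 365.37 K.
T_C = 12 °C → 12 + 273.15 = 285.15 K.
Reversible heating COP: COP_HP = T_H/(T_H − T_C) = 365.37/80.22 = 4.5545.
W = Q_H/COP_HP = 416/4.5545 = 91.3 kJ.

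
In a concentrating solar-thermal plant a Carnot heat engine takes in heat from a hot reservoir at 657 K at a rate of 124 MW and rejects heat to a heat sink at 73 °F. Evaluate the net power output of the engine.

Ẇ ≈ 68.1 MW

T_C = 73 °F → (73 − 32) × 5/9 = 22.78 °C = 295.93 K.
For a reversible engine, η = 1 − T_C/T_H = 1 − 295.93/657.00 = 0.5496.
W = η·Q_H = 0.5496 × 124 = 68.1 MW.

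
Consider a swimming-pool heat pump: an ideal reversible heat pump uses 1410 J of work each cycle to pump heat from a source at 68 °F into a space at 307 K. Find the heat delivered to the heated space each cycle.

Q_H ≈ 31300 J

T_C = 68 °F → (68 − 32) × 5/9 = 20.00 °C = 293.15 K.
For a reversible heat pump, COP_HP = T_H/(T_H − T_C) = 307.00/13.85 = 22.1661.
Q_H = COP_HP · W = 22.1661 × 1410 = 31300 J.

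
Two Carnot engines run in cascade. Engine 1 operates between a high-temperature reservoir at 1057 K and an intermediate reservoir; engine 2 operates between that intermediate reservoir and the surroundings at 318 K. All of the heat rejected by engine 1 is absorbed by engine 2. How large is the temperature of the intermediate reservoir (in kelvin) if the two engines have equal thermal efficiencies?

Equal efficiencies require 1 − T_m/T_H = 1 − T_C/T_m, i.e. T_m/T_H = T_C/T_m, so T_m = √(T_H·T_C) = √(1057.00 × 318.00) = 579.8 K.

T_m ≈ 579.8 K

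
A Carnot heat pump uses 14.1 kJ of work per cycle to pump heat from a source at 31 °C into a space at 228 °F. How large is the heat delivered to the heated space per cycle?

T_H = 228 °F → (228 − 32) × 5/9 = 108.89 °C = 382.04 K.
T_C = 31 °C → 31 + 273.15 = 304.15 K.
For a reversible heat pump, COP_HP = T_H/(T_H − T_C) = 382.04/77.89 = 4.9049.
Q_H = COP_HP · W = 4.9049 × 14.1 = 69.16 kJ.

Q_H ≈ 69.16 kJ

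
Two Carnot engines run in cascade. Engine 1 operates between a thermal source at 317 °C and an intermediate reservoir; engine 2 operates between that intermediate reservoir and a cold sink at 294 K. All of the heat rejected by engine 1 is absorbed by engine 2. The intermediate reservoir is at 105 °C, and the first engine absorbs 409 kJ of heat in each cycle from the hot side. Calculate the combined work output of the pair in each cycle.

W_total ≈ 205 kJ

T_H = 317 °C → 317 + 273.15 = 590.15 K.
Two reversible stages in series are equivalent to a single Carnot engine between T_H and T_C, so η_total = 1 − T_C/T_H = 1 − 294.00/590.15 = 0.5018.
W_total = η_total · Q_H = 0.5018 × 409 = 205 kJ.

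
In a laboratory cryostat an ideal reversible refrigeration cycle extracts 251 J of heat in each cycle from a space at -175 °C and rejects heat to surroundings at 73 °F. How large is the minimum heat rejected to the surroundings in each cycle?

T_H = 73 °F → (73 − 32) × 5/9 = 22.78 °C = 295.93 K.
T_C = -175 °C → -175 + 273.15 = 98.15 K.
For a reversible cycle Q_H/Q_C = T_H/T_C, so Q_H = Q_C·T_H/T_C = 251 × 295.93/98.15 = 756.8 J.

Q_H ≈ 756.8 J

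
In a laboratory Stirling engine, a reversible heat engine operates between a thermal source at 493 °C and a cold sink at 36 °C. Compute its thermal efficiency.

T_H = 493 °C → 493 + 273.15 = 766.15 K.
T_C = 36 °C → 36 + 273.15 = 309.15 K.
Carnot efficiency: η = 1 − T_C/T_H = 1 − 309.15/766.15 = 0.596.

η ≈ 0.596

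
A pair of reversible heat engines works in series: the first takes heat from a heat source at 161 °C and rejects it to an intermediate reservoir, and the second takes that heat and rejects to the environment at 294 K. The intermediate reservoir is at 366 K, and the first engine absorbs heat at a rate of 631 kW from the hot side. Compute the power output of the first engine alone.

Ẇ₁ ≈ 99.1 kW

T_H = 161 °C → 161 + 273.15 = 434.15 K.
First-stage efficiency η₁ = 1 − T_m/T_H = 1 − 366.00/434.15 = 0.1570.
W₁ = η₁·Q_H = 0.1570 × 631 = 99.1 kW.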